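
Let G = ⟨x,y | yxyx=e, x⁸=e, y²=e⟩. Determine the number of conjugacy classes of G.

The conjugacy classes (representative and size) are:
  [e] (size 1), [x] (size 2), [x⁶] (size 2), [x³] (size 2), [x⁴] (size 1), [y] (size 4), [x⁵y] (size 4).
Class equation: 1 + 2 + 2 + 2 + 1 + 4 + 4 = 16 = |G|. So G has 7 conjugacy classes.

Answer: 7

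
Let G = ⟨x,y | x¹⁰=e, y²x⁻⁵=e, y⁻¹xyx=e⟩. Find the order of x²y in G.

Compute successive powers until reaching e:
  (x²y)¹ = x²y, (x²y)² = x⁵, (x²y)³ = x²y⁻¹, (x²y)⁴ = e.
The smallest positive k with (x²y)ᵏ = e is 4.

Answer: 4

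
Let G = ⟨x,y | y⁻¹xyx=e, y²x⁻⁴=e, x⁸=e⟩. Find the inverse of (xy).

The order of (xy) is 4 (smallest k with (xy)ᵏ = e), so (xy)⁻¹ = (xy)³ = xy⁻¹.
Check: (xy) · (xy⁻¹) → (xy) · x = y;   y · y⁻¹ = e, giving e as required.

Answer: xy⁻¹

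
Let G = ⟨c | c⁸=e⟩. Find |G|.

G is generated by a single element, so G is cyclic. The relator gives c⁸ = e and no smaller power is forced to be e, so the 8 powers {c, e, c², c³, c⁴, c⁵, c⁶, c⁷} are distinct. Hence |G| = 8.

Answer: 8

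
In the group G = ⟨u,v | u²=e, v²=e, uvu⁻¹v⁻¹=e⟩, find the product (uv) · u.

Compute (uv) · u by multiplying left to right and reducing via the relations at each step:
  (uv) · u = v

Answer: v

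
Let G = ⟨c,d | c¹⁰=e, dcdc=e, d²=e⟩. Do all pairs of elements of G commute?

c·d = cd but d·c = c⁹d, so c·d ≠ d·c and G is not abelian.

Answer: No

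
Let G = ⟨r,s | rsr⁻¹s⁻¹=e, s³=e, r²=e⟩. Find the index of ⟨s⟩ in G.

First find ord(s) by computing successive powers:
  s¹ = s, s² = s², s³ = e.
So |⟨s⟩| = ord(s) = 3. With |G| = 6, by Lagrange [G : ⟨s⟩] = 6/3 = 2.

Answer: 2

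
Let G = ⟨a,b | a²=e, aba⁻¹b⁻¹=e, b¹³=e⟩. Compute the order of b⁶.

Compute successive powers until reaching e:
  (b⁶)¹ = b⁶, (b⁶)² = b¹², (b⁶)³ = b⁵, (b⁶)⁴ = b¹¹, (b⁶)⁵ = b⁴, (b⁶)⁶ = b¹⁰, (b⁶)⁷ = b³, (b⁶)⁸ = b⁹, (b⁶)⁹ = b², (b⁶)¹⁰ = b⁸, (b⁶)¹¹ = b, (b⁶)¹² = b⁷, (b⁶)¹³ = e.
The smallest positive k with (b⁶)ᵏ = e is 13.

Answer: 13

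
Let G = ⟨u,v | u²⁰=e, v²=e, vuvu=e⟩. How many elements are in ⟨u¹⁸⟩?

|⟨u¹⁸⟩| equals the order of u¹⁸. Compute successive powers until reaching e:
  (u¹⁸)¹ = u¹⁸, (u¹⁸)² = u¹⁶, (u¹⁸)³ = u¹⁴, (u¹⁸)⁴ = u¹², (u¹⁸)⁵ = u¹⁰, (u¹⁸)⁶ = u⁸, (u¹⁸)⁷ = u⁶, (u¹⁸)⁸ = u⁴, (u¹⁸)⁹ = u², (u¹⁸)¹⁰ = e.
The smallest positive k with (u¹⁸)ᵏ = e is 10, so |⟨u¹⁸⟩| = 10.

Answer: 10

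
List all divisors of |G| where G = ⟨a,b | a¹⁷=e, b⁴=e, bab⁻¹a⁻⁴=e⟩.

|G| = 68 = 2² · 17. By Lagrange's theorem the order of any subgroup divides 68; the divisors of 68 are 1, 2, 4, 17, 34, 68.

Answer: 1, 2, 4, 17, 34, 68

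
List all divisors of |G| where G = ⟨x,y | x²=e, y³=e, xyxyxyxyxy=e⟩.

|G| = 60 = 2² · 3 · 5. By Lagrange's theorem the order of any subgroup divides 60; the divisors of 60 are 1, 2, 3, 4, 5, 6, 10, 12, 15, 20, 30, 60.

Answer: 1, 2, 3, 4, 5, 6, 10, 12, 15, 20, 30, 60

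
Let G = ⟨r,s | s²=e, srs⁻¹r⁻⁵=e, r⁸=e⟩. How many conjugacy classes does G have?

The conjugacy classes (representative and size) are:
  [e] (size 1), [r⁵] (size 2), [r²] (size 1), [r⁷] (size 2), [r⁴] (size 1), [r⁶] (size 1), [s] (size 2), [r⁵s] (size 2), [r²s] (size 2), [r³s] (size 2).
Class equation: 1 + 2 + 1 + 2 + 1 + 1 + 2 + 2 + 2 + 2 = 16 = |G|. So G has 10 conjugacy classes.

Answer: 10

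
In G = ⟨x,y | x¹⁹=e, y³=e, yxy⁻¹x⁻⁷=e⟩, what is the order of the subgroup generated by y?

|⟨y⟩| equals the order of y. Compute successive powers until reaching e:
  y¹ = y, y² = y², y³ = e.
The smallest positive k with yᵏ = e is 3, so |⟨y⟩| = 3.

Answer: 3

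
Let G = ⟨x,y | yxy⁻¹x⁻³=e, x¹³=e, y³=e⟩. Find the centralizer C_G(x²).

⟨x²⟩ ⊆ C_G(x²) since powers of x² commute with x²; so |C_G(x²)| ≥ |⟨x²⟩| = 13.
By orbit–stabilizer, |C_G(x²)| = |G| / |conj. class of x²| = 39 / 3 = 13.
The 13 elements commuting with x² are {e, x, x², x³, x⁴, x⁵, x⁶, x⁷, x⁸, x⁹, x¹⁰, x¹¹, x¹²}.

Answer: {e, x, x², x³, x⁴, x⁵, x⁶, x⁷, x⁸, x⁹, x¹⁰, x¹¹, x¹²}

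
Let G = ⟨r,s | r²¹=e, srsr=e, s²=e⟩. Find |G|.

Enumerate words in the generators, reducing via the relations: the distinct elements are
  {e, r, s, rs, r², r³, r⁴, r⁵, r⁶, r⁷, r⁸, r⁹, r²s, r²⁰, r³s, r¹², r¹³, r¹¹, r¹⁰, r¹⁴, r¹⁵, r¹⁶, r¹⁷, r¹⁸, r¹⁹, r⁴s, r⁵s, r⁶s, r⁷s, r⁸s, r⁹s, r²⁰s, r¹²s, r¹³s, r¹¹s, r¹⁰s, r¹⁴s, r¹⁵s, r¹⁶s, r¹⁷s, r¹⁸s, r¹⁹s}.
No further products give new elements, so |G| = 42.

Answer: 42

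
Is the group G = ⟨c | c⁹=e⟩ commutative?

G has a single generator, so G is cyclic and hence abelian.

Answer: Yes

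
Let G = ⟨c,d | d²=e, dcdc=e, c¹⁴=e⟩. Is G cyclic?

Every cyclic group is abelian. But c·d = cd while d·c = c¹³d, so c·d ≠ d·c and G is not abelian. Hence G is not cyclic.

Answer: No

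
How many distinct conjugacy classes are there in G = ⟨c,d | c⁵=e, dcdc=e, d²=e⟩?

The conjugacy classes (representative and size) are:
  [e] (size 1), [c] (size 2), [c²] (size 2), [d] (size 5).
Class equation: 1 + 2 + 2 + 5 = 10 = |G|. So G has 4 conjugacy classes.

Answer: 4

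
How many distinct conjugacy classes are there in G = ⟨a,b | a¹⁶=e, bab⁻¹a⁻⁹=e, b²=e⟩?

The conjugacy classes (representative and size) are:
  [e] (size 1), [a⁹] (size 2), [a²] (size 1), [a³] (size 2), [a⁴] (size 1), [a¹³] (size 2), [a⁶] (size 1), [a¹⁵] (size 2), [a⁸] (size 1), [a¹⁰] (size 1), [a¹²] (size 1), [a¹⁴] (size 1), [b] (size 2), [ab] (size 2), [a²b] (size 2), [a¹¹b] (size 2), [a⁴b] (size 2), [a¹³b] (size 2), [a¹⁴b] (size 2), [a¹⁵b] (size 2).
Class equation: 1 + 2 + 1 + 2 + 1 + 2 + 1 + 2 + 1 + 1 + 1 + 1 + 2 + 2 + 2 + 2 + 2 + 2 + 2 + 2 = 32 = |G|. So G has 20 conjugacy classes.

Answer: 20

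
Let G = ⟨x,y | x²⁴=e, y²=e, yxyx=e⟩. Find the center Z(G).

An element z ∈ Z(G) iff z commutes with every generator.
For example x¹² is central: (x¹²)·x = x¹³ = x·(x¹²); (x¹²)·y = x¹²y = y·(x¹²).
Whereas x ∉ Z(G) since x·y = xy ≠ x²³y = y·x.
Checking each of the 48 elements this way gives Z(G) = {e, x¹²}, of order 2.

Answer: {e, x¹²}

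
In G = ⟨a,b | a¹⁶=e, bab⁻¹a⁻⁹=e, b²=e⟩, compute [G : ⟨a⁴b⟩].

First find ord(a⁴b) by computing successive powers:
  (a⁴b)¹ = a⁴b, (a⁴b)² = a⁸, (a⁴b)³ = a¹²b, (a⁴b)⁴ = e.
So |⟨a⁴b⟩| = ord(a⁴b) = 4. With |G| = 32, by Lagrange [G : ⟨a⁴b⟩] = 32/4 = 8.

Answer: 8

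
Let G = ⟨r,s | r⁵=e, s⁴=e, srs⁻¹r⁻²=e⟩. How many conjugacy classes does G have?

The conjugacy classes (representative and size) are:
  [e] (size 1), [r⁴] (size 4), [r²s] (size 5), [s²] (size 5), [r³s³] (size 5).
Class equation: 1 + 4 + 5 + 5 + 5 = 20 = |G|. So G has 5 conjugacy classes.

Answer: 5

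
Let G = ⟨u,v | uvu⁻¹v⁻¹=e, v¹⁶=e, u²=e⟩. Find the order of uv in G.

Compute successive powers until reaching e:
  (uv)¹ = uv, (uv)² = v², (uv)³ = uv³, (uv)⁴ = v⁴, (uv)⁵ = uv⁵, (uv)⁶ = v⁶, (uv)⁷ = uv⁷, (uv)⁸ = v⁸, (uv)⁹ = uv⁹, (uv)¹⁰ = v¹⁰, (uv)¹¹ = uv¹¹, (uv)¹² = v¹², (uv)¹³ = uv¹³, (uv)¹⁴ = v¹⁴, (uv)¹⁵ = uv¹⁵, (uv)¹⁶ = e.
The smallest positive k with (uv)ᵏ = e is 16.

Answer: 16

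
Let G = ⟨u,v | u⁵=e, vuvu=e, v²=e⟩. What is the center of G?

An element z ∈ Z(G) iff z commutes with every generator.
For example e is central: e·u = u = u·e; e·v = v = v·e.
Whereas u ∉ Z(G) since u·v = uv ≠ u⁴v = v·u.
Checking each of the 10 elements this way gives Z(G) = {e}, of order 1.

Answer: {e}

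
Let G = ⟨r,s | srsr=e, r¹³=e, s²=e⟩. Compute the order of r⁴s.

Compute successive powers until reaching e:
  (r⁴s)¹ = r⁴s, (r⁴s)² = e.
The smallest positive k with (r⁴s)ᵏ = e is 2.

Answer: 2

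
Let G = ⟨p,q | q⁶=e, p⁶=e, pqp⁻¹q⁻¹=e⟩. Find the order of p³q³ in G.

Compute successive powers until reaching e:
  (p³q³)¹ = p³q³, (p³q³)² = e.
The smallest positive k with (p³q³)ᵏ = e is 2.

Answer: 2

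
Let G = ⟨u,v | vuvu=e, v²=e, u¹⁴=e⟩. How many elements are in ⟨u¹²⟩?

|⟨u¹²⟩| equals the order of u¹². Compute successive powers until reaching e:
  (u¹²)¹ = u¹², (u¹²)² = u¹⁰, (u¹²)³ = u⁸, (u¹²)⁴ = u⁶, (u¹²)⁵ = u⁴, (u¹²)⁶ = u², (u¹²)⁷ = e.
The smallest positive k with (u¹²)ᵏ = e is 7, so |⟨u¹²⟩| = 7.

Answer: 7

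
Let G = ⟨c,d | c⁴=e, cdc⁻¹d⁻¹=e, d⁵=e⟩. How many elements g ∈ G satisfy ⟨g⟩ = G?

G is cyclic of order 20. An element generates G iff its order is 20, and a cyclic group of order 20 has exactly φ(20) = 8 such elements.

Answer: 8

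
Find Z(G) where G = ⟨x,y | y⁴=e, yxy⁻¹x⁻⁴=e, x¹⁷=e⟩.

An element z ∈ Z(G) iff z commutes with every generator.
For example e is central: e·x = x = x·e; e·y = y = y·e.
Whereas x ∉ Z(G) since x·y = xy ≠ x⁴y = y·x.
Checking each of the 68 elements this way gives Z(G) = {e}, of order 1.

Answer: {e}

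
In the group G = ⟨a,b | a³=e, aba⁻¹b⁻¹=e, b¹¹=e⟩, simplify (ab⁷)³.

Compute successive powers of (ab⁷), reducing at each step:
  (ab⁷)²: (ab⁷) · a = a²b⁷;   (a²b⁷) · b⁷ = a²b³
  (ab⁷)³: (a²b³) · a = b³;   (b³) · b⁷ = b¹⁰

Answer: b¹⁰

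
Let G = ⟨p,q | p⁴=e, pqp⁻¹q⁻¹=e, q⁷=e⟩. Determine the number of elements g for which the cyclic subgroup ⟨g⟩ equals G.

G is cyclic of order 28. An element generates G iff its order is 28, and a cyclic group of order 28 has exactly φ(28) = 12 such elements.

Answer: 12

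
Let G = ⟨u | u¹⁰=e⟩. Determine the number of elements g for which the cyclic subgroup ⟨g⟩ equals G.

G is cyclic of order 10. An element generates G iff its order is 10, and a cyclic group of order 10 has exactly φ(10) = 4 such elements.

Answer: 4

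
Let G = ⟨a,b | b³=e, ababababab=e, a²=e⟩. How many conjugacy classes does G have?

The conjugacy classes (representative and size) are:
  [e] (size 1), [abab²abab²a] (size 15), [babab²a] (size 20), [ab²ab²a] (size 12), [b²abab²] (size 12).
Class equation: 1 + 15 + 20 + 12 + 12 = 60 = |G|. So G has 5 conjugacy classes.

Answer: 5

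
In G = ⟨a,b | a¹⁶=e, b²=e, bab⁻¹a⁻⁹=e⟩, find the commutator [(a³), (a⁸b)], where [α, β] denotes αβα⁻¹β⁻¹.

[(a³), (a⁸b)] = (a³)·(a⁸b)·(a³)⁻¹·(a⁸b)⁻¹.
  (a³) · (a⁸b) = a¹¹b
  (a¹¹b) · (a¹³) = b
  b · (a⁸b) = a⁸

Answer: a⁸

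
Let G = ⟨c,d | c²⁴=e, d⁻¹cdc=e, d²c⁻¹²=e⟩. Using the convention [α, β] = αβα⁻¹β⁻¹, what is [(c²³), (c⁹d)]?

[(c²³), (c⁹d)] = (c²³)·(c⁹d)·(c²³)⁻¹·(c⁹d)⁻¹.
  (c²³) · (c⁹d) = c⁸d
  (c⁸d) · c = c⁷d
  (c⁷d) · (c⁹d⁻¹) = c²²

Answer: c²²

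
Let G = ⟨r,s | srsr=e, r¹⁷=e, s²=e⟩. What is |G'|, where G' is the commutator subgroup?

G' = [G, G] is generated by all commutators. The generator-pair commutators are: [r, s] = r².
The subgroup they normally generate is {e, r, r², r³, r⁴, r⁵, r⁶, r⁷, r⁸, r⁹, r¹⁰, r¹¹, r¹², r¹³, r¹⁴, r¹⁵, r¹⁶}, of order 17.
Check: |G/G'| = 34/17 = 2 is the order of the abelianisation.

Answer: 17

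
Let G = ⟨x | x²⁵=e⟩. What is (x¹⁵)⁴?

Compute successive powers of (x¹⁵), reducing at each step:
  (x¹⁵)²: (x¹⁵) · x¹⁵ = x⁵
  (x¹⁵)³: (x⁵) · x¹⁵ = x²⁰
  (x¹⁵)⁴: (x²⁰) · x¹⁵ = x¹⁰

Answer: x¹⁰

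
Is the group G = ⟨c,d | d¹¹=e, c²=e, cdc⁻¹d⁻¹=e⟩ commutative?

Each pair of generators commutes: c·d = cd = d·c. Since the generators pairwise commute, every element of G commutes with every other, so G is abelian.

Answer: Yes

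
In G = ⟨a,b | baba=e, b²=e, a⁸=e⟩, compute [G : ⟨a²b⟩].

First find ord(a²b) by computing successive powers:
  (a²b)¹ = a²b, (a²b)² = e.
So |⟨a²b⟩| = ord(a²b) = 2. With |G| = 16, by Lagrange [G : ⟨a²b⟩] = 16/2 = 8.

Answer: 8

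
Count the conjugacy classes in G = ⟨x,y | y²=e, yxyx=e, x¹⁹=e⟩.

The conjugacy classes (representative and size) are:
  [e] (size 1), [x¹⁸] (size 2), [x²] (size 2), [x¹⁶] (size 2), [x⁴] (size 2), [x¹⁴] (size 2), [x¹³] (size 2), [x¹²] (size 2), [x⁸] (size 2), [x⁹] (size 2), [y] (size 19).
Class equation: 1 + 2 + 2 + 2 + 2 + 2 + 2 + 2 + 2 + 2 + 19 = 38 = |G|. So G has 11 conjugacy classes.

Answer: 11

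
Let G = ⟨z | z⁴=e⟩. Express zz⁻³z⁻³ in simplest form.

Multiply left to right, reducing at each step:
  z · z⁻³ = z²
  (z²) · z⁻³ = z³

Answer: z³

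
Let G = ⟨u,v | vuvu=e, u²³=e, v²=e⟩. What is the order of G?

Enumerate words in the generators, reducing via the relations: the distinct elements are
  {e, u, v, uv, u², u³, u⁴, u⁵, u⁶, u⁷, u⁸, u⁹, u²v, u²², u²¹, u²⁰, u³v, u¹², u¹³, u¹¹, u¹⁰, u¹⁴, u¹⁵, u¹⁶, u¹⁷, u¹⁸, u¹⁹, u⁴v, u⁵v, u⁶v, u⁷v, u⁸v, u⁹v, u²²v, u²¹v, u²⁰v, u¹²v, u¹³v, u¹¹v, u¹⁰v, u¹⁴v, u¹⁵v, u¹⁶v, u¹⁷v, u¹⁸v, u¹⁹v}.
No further products give new elements, so |G| = 46.

Answer: 46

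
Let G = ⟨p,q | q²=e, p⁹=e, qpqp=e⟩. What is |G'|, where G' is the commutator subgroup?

G' = [G, G] is generated by all commutators. The generator-pair commutators are: [p, q] = p².
The subgroup they normally generate is {e, p, p², p³, p⁴, p⁵, p⁶, p⁷, p⁸}, of order 9.
Check: |G/G'| = 18/9 = 2 is the order of the abelianisation.

Answer: 9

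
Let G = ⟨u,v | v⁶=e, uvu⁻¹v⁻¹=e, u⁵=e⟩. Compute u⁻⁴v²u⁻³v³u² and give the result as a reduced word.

Multiply left to right, reducing at each step:
  u · v² = uv²
  (uv²) · u⁻³ = u³v²
  (u³v²) · v³ = u³v⁵
  (u³v⁵) · u² = v⁵

Answer: v⁵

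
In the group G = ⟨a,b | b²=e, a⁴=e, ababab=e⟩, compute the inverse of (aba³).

The order of (aba³) is 2 (smallest k with (aba³)ᵏ = e), so (aba³)⁻¹ = (aba³)¹ = aba³.
Check: (aba³) · (aba³) → (aba³) · a = ab;   (ab) · b = a;   a · a³ = e, giving e as required.

Answer: aba³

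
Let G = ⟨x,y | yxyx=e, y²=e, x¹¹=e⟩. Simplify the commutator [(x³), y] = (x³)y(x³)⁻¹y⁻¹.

[(x³), y] = (x³)·y·(x³)⁻¹·y⁻¹.
  (x³) · y = x³y
  (x³y) · (x⁸) = x⁶y
  (x⁶y) · y = x⁶

Answer: x⁶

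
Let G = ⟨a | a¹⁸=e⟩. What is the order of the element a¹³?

Compute successive powers until reaching e:
  (a¹³)¹ = a¹³, (a¹³)² = a⁸, (a¹³)³ = a³, (a¹³)⁴ = a¹⁶, (a¹³)⁵ = a¹¹, (a¹³)⁶ = a⁶, (a¹³)⁷ = a, (a¹³)⁸ = a¹⁴, (a¹³)⁹ = a⁹, (a¹³)¹⁰ = a⁴, (a¹³)¹¹ = a¹⁷, (a¹³)¹² = a¹², (a¹³)¹³ = a⁷, (a¹³)¹⁴ = a², (a¹³)¹⁵ = a¹⁵, (a¹³)¹⁶ = a¹⁰, (a¹³)¹⁷ = a⁵, (a¹³)¹⁸ = e.
The smallest positive k with (a¹³)ᵏ = e is 18.

Answer: 18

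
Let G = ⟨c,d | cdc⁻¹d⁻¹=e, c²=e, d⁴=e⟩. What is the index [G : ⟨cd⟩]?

First find ord(cd) by computing successive powers:
  (cd)¹ = cd, (cd)² = d², (cd)³ = cd³, (cd)⁴ = e.
So |⟨cd⟩| = ord(cd) = 4. With |G| = 8, by Lagrange [G : ⟨cd⟩] = 8/4 = 2.

Answer: 2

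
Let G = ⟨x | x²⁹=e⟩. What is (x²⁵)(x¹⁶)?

Compute (x²⁵) · (x¹⁶) by multiplying left to right and reducing via the relations at each step:
  (x²⁵) · x¹⁶ = x¹²

Answer: x¹²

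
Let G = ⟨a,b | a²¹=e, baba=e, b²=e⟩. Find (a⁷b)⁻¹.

The order of (a⁷b) is 2 (smallest k with (a⁷b)ᵏ = e), so (a⁷b)⁻¹ = (a⁷b)¹ = a⁷b.
Check: (a⁷b) · (a⁷b) → (a⁷b) · a⁷ = b;   b · b = e, giving e as required.

Answer: a⁷b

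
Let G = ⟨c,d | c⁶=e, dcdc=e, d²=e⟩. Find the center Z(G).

An element z ∈ Z(G) iff z commutes with every generator.
For example c³ is central: (c³)·c = c⁴ = c·(c³); (c³)·d = c³d = d·(c³).
Whereas c ∉ Z(G) since c·d = cd ≠ c⁵d = d·c.
Checking each of the 12 elements this way gives Z(G) = {e, c³}, of order 2.

Answer: {e, c³}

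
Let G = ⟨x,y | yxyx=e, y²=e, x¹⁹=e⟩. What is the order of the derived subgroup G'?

G' = [G, G] is generated by all commutators. The generator-pair commutators are: [x, y] = x².
The subgroup they normally generate is {e, x, x², x³, x⁴, x⁵, x⁶, x⁷, x⁸, x⁹, x¹⁰, x¹¹, x¹², x¹³, x¹⁴, x¹⁵, x¹⁶, x¹⁷, x¹⁸}, of order 19.
Check: |G/G'| = 38/19 = 2 is the order of the abelianisation.

Answer: 19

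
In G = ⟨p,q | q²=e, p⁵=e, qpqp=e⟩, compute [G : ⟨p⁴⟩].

First find ord(p⁴) by computing successive powers:
  (p⁴)¹ = p⁴, (p⁴)² = p³, (p⁴)³ = p², (p⁴)⁴ = p, (p⁴)⁵ = e.
So |⟨p⁴⟩| = ord(p⁴) = 5. With |G| = 10, by Lagrange [G : ⟨p⁴⟩] = 10/5 = 2.

Answer: 2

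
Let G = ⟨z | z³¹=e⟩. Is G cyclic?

|G| = 31. The element z has order 31 (its powers give 31 distinct elements), so ⟨z⟩ = G and G is cyclic.

Answer: Yes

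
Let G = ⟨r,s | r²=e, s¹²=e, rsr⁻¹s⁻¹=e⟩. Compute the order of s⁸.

Compute successive powers until reaching e:
  (s⁸)¹ = s⁸, (s⁸)² = s⁴, (s⁸)³ = e.
The smallest positive k with (s⁸)ᵏ = e is 3.

Answer: 3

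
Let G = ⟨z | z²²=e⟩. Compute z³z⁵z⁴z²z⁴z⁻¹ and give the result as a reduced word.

Multiply left to right, reducing at each step:
  (z³) · z⁵ = z⁸
  (z⁸) · z⁴ = z¹²
  (z¹²) · z² = z¹⁴
  (z¹⁴) · z⁴ = z¹⁸
  (z¹⁸) · z⁻¹ = z¹⁷

Answer: z¹⁷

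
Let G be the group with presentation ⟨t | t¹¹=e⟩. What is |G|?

G is generated by a single element, so G is cyclic. The relator gives t¹¹ = e and no smaller power is forced to be e, so the 11 powers {e, t, t², t³, t⁴, t⁵, t⁶, t⁷, t⁸, t⁹, t¹⁰} are distinct. Hence |G| = 11.

Answer: 11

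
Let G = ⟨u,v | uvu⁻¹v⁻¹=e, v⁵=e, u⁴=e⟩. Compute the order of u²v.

Compute successive powers until reaching e:
  (u²v)¹ = u²v, (u²v)² = v², (u²v)³ = u²v³, (u²v)⁴ = v⁴, (u²v)⁵ = u², (u²v)⁶ = v, (u²v)⁷ = u²v², (u²v)⁸ = v³, (u²v)⁹ = u²v⁴, (u²v)¹⁰ = e.
The smallest positive k with (u²v)ᵏ = e is 10.

Answer: 10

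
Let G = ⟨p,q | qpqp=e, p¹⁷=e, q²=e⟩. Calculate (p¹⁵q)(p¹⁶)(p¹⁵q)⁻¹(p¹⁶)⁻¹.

[(p¹⁵q), (p¹⁶)] = (p¹⁵q)·(p¹⁶)·(p¹⁵q)⁻¹·(p¹⁶)⁻¹.
  (p¹⁵q) · (p¹⁶) = p¹⁶q
  (p¹⁶q) · (p¹⁵q) = p
  p · p = p²

Answer: p²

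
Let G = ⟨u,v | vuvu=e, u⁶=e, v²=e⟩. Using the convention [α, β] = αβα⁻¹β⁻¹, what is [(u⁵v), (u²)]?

[(u⁵v), (u²)] = (u⁵v)·(u²)·(u⁵v)⁻¹·(u²)⁻¹.
  (u⁵v) · (u²) = u³v
  (u³v) · (u⁵v) = u⁴
  (u⁴) · (u⁴) = u²

Answer: u²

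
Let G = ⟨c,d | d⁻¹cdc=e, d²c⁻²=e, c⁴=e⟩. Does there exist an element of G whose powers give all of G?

Every cyclic group is abelian. But c·d = cd while d·c = cd⁻¹, so c·d ≠ d·c and G is not abelian. Hence G is not cyclic.

Answer: No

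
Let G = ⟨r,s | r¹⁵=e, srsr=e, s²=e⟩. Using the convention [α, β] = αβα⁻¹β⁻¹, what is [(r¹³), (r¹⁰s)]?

[(r¹³), (r¹⁰s)] = (r¹³)·(r¹⁰s)·(r¹³)⁻¹·(r¹⁰s)⁻¹.
  (r¹³) · (r¹⁰s) = r⁸s
  (r⁸s) · (r²) = r⁶s
  (r⁶s) · (r¹⁰s) = r¹¹

Answer: r¹¹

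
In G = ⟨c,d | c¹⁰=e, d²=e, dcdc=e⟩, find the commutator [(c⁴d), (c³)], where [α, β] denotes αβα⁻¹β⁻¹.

[(c⁴d), (c³)] = (c⁴d)·(c³)·(c⁴d)⁻¹·(c³)⁻¹.
  (c⁴d) · (c³) = cd
  (cd) · (c⁴d) = c⁷
  (c⁷) · (c⁷) = c⁴

Answer: c⁴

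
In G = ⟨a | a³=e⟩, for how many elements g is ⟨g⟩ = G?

G is cyclic of order 3. An element generates G iff its order is 3, and a cyclic group of order 3 has exactly φ(3) = 2 such elements.

Answer: 2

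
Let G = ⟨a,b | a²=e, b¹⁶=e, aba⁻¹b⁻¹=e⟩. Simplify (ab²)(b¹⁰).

Compute (ab²) · (b¹⁰) by multiplying left to right and reducing via the relations at each step:
  (ab²) · b¹⁰ = ab¹²

Answer: ab¹²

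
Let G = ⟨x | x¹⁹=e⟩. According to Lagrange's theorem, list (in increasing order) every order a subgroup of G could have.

|G| = 19 = 19. By Lagrange's theorem the order of any subgroup divides 19; the divisors of 19 are 1, 19.

Answer: 1, 19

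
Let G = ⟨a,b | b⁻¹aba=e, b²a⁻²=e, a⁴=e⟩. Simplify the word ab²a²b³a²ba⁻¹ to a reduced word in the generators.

Multiply left to right, reducing at each step:
  a · b² = a³
  (a³) · a² = a
  a · b³ = ab⁻¹
  (ab⁻¹) · a² = ab
  (ab) · b = a³
  (a³) · a⁻¹ = a²

Answer: a²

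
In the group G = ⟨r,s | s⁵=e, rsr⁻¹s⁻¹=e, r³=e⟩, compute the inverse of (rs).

The order of (rs) is 15 (smallest k with (rs)ᵏ = e), so (rs)⁻¹ = (rs)¹⁴ = r²s⁴.
Check: (rs) · (r²s⁴) → (rs) · r² = s;   s · s⁴ = e, giving e as required.

Answer: r²s⁴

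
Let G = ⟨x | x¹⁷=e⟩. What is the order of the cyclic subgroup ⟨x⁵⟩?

|⟨x⁵⟩| equals the order of x⁵. Compute successive powers until reaching e:
  (x⁵)¹ = x⁵, (x⁵)² = x¹⁰, (x⁵)³ = x¹⁵, (x⁵)⁴ = x³, (x⁵)⁵ = x⁸, (x⁵)⁶ = x¹³, (x⁵)⁷ = x, (x⁵)⁸ = x⁶, (x⁵)⁹ = x¹¹, (x⁵)¹⁰ = x¹⁶, (x⁵)¹¹ = x⁴, (x⁵)¹² = x⁹, (x⁵)¹³ = x¹⁴, (x⁵)¹⁴ = x², (x⁵)¹⁵ = x⁷, (x⁵)¹⁶ = x¹², (x⁵)¹⁷ = e.
The smallest positive k with (x⁵)ᵏ = e is 17, so |⟨x⁵⟩| = 17.

Answer: 17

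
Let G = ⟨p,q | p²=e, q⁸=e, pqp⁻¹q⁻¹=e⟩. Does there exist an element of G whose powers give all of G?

|G| = 16, but the maximum element order in G is 8 < 16. No single element generates all of G, so G is not cyclic.

Answer: No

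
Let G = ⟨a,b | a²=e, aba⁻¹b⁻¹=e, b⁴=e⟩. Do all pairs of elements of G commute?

Each pair of generators commutes: a·b = ab = b·a. Since the generators pairwise commute, every element of G commutes with every other, so G is abelian.

Answer: Yes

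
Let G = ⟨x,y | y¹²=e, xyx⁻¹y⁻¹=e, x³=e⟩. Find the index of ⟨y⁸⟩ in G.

First find ord(y⁸) by computing successive powers:
  (y⁸)¹ = y⁸, (y⁸)² = y⁴, (y⁸)³ = e.
So |⟨y⁸⟩| = ord(y⁸) = 3. With |G| = 36, by Lagrange [G : ⟨y⁸⟩] = 36/3 = 12.

Answer: 12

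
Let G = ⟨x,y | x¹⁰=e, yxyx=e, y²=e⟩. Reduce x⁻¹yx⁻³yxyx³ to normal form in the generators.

Multiply left to right, reducing at each step:
  (x⁹) · y = x⁹y
  (x⁹y) · x⁻³ = x²y
  (x²y) · y = x²
  (x²) · x = x³
  (x³) · y = x³y
  (x³y) · x³ = y

Answer: y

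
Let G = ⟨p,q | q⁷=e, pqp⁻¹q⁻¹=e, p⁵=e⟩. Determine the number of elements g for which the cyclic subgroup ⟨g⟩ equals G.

G is cyclic of order 35. An element generates G iff its order is 35, and a cyclic group of order 35 has exactly φ(35) = 24 such elements.

Answer: 24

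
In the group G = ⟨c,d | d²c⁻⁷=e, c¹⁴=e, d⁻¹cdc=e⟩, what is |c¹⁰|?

Compute successive powers until reaching e:
  (c¹⁰)¹ = c¹⁰, (c¹⁰)² = c⁶, (c¹⁰)³ = c², (c¹⁰)⁴ = c¹², (c¹⁰)⁵ = c⁸, (c¹⁰)⁶ = c⁴, (c¹⁰)⁷ = e.
The smallest positive k with (c¹⁰)ᵏ = e is 7.

Answer: 7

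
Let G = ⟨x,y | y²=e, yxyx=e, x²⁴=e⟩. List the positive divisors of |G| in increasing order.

|G| = 48 = 2⁴ · 3. By Lagrange's theorem the order of any subgroup divides 48; the divisors of 48 are 1, 2, 3, 4, 6, 8, 12, 16, 24, 48.

Answer: 1, 2, 3, 4, 6, 8, 12, 16, 24, 48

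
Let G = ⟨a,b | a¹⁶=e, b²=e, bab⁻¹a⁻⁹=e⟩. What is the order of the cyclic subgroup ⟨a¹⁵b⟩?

|⟨a¹⁵b⟩| equals the order of a¹⁵b. Compute successive powers until reaching e:
  (a¹⁵b)¹ = a¹⁵b, (a¹⁵b)² = a⁶, (a¹⁵b)³ = a⁵b, (a¹⁵b)⁴ = a¹², (a¹⁵b)⁵ = a¹¹b, (a¹⁵b)⁶ = a², (a¹⁵b)⁷ = ab, (a¹⁵b)⁸ = a⁸, (a¹⁵b)⁹ = a⁷b, (a¹⁵b)¹⁰ = a¹⁴, (a¹⁵b)¹¹ = a¹³b, (a¹⁵b)¹² = a⁴, (a¹⁵b)¹³ = a³b, (a¹⁵b)¹⁴ = a¹⁰, (a¹⁵b)¹⁵ = a⁹b, (a¹⁵b)¹⁶ = e.
The smallest positive k with (a¹⁵b)ᵏ = e is 16, so |⟨a¹⁵b⟩| = 16.

Answer: 16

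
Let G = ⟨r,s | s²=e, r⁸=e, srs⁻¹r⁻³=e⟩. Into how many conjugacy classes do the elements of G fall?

The conjugacy classes (representative and size) are:
  [e] (size 1), [r³] (size 2), [r²] (size 2), [r⁴] (size 1), [r⁵] (size 2), [r⁴s] (size 4), [rs] (size 4).
Class equation: 1 + 2 + 2 + 1 + 2 + 4 + 4 = 16 = |G|. So G has 7 conjugacy classes.

Answer: 7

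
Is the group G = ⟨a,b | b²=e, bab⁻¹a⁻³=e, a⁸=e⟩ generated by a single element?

Every cyclic group is abelian. But a·b = ab while b·a = a³b, so a·b ≠ b·a and G is not abelian. Hence G is not cyclic.

Answer: No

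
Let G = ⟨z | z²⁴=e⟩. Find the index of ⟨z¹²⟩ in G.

First find ord(z¹²) by computing successive powers:
  (z¹²)¹ = z¹², (z¹²)² = e.
So |⟨z¹²⟩| = ord(z¹²) = 2. With |G| = 24, by Lagrange [G : ⟨z¹²⟩] = 24/2 = 12.

Answer: 12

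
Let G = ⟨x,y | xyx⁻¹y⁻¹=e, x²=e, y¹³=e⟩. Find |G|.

Enumerate words in the generators, reducing via the relations: the distinct elements are
  {e, x, y, xy, y², y³, y⁴, y⁵, y⁶, y⁷, y⁸, y⁹, xy², xy³, xy⁴, xy⁵, xy⁶, xy⁷, xy⁸, xy⁹, y¹², y¹¹, y¹⁰, xy¹², xy¹¹, xy¹⁰}.
No further products give new elements, so |G| = 26.

Answer: 26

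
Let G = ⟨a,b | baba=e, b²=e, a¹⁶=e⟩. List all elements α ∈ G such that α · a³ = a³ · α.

⟨a³⟩ ⊆ C_G(a³) since powers of a³ commute with a³; so |C_G(a³)| ≥ |⟨a³⟩| = 16.
By orbit–stabilizer, |C_G(a³)| = |G| / |conj. class of a³| = 32 / 2 = 16.
The 16 elements commuting with a³ are {e, a, a², a³, a⁴, a⁵, a⁶, a⁷, a⁸, a⁹, a¹⁰, a¹¹, a¹², a¹³, a¹⁴, a¹⁵}.

Answer: {e, a, a², a³, a⁴, a⁵, a⁶, a⁷, a⁸, a⁹, a¹⁰, a¹¹, a¹², a¹³, a¹⁴, a¹⁵}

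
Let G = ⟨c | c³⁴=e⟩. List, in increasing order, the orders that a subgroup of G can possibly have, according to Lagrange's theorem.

|G| = 34 = 2 · 17. By Lagrange's theorem the order of any subgroup divides 34; the divisors of 34 are 1, 2, 17, 34.

Answer: 1, 2, 17, 34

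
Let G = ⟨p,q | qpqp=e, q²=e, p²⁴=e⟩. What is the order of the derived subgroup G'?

G' = [G, G] is generated by all commutators. The generator-pair commutators are: [p, q] = p².
The subgroup they normally generate is {e, p², p⁴, p⁶, p⁸, p¹⁰, p¹², p¹⁴, p¹⁶, p¹⁸, p²⁰, p²²}, of order 12.
Check: |G/G'| = 48/12 = 4 is the order of the abelianisation.

Answer: 12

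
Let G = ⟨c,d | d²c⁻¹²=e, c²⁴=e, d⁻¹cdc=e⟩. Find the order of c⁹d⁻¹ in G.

Compute successive powers until reaching e:
  (c⁹d⁻¹)¹ = c⁹d⁻¹, (c⁹d⁻¹)² = c¹², (c⁹d⁻¹)³ = c⁹d, (c⁹d⁻¹)⁴ = e.
The smallest positive k with (c⁹d⁻¹)ᵏ = e is 4.

Answer: 4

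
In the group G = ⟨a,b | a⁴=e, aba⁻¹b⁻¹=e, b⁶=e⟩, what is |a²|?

Compute successive powers until reaching e:
  (a²)¹ = a², (a²)² = e.
The smallest positive k with (a²)ᵏ = e is 2.

Answer: 2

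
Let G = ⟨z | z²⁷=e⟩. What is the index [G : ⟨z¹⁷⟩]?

First find ord(z¹⁷) by computing successive powers:
  (z¹⁷)¹ = z¹⁷, (z¹⁷)² = z⁷, (z¹⁷)³ = z²⁴, (z¹⁷)⁴ = z¹⁴, (z¹⁷)⁵ = z⁴, (z¹⁷)⁶ = z²¹, (z¹⁷)⁷ = z¹¹, (z¹⁷)⁸ = z, (z¹⁷)⁹ = z¹⁸, (z¹⁷)¹⁰ = z⁸, (z¹⁷)¹¹ = z²⁵, (z¹⁷)¹² = z¹⁵, (z¹⁷)¹³ = z⁵, (z¹⁷)¹⁴ = z²², (z¹⁷)¹⁵ = z¹², (z¹⁷)¹⁶ = z², (z¹⁷)¹⁷ = z¹⁹, (z¹⁷)¹⁸ = z⁹, (z¹⁷)¹⁹ = z²⁶, (z¹⁷)²⁰ = z¹⁶, (z¹⁷)²¹ = z⁶, (z¹⁷)²² = z²³, (z¹⁷)²³ = z¹³, (z¹⁷)²⁴ = z³, (z¹⁷)²⁵ = z²⁰, (z¹⁷)²⁶ = z¹⁰, (z¹⁷)²⁷ = e.
So |⟨z¹⁷⟩| = ord(z¹⁷) = 27. With |G| = 27, by Lagrange [G : ⟨z¹⁷⟩] = 27/27 = 1.

Answer: 1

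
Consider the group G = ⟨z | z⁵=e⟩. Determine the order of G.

G is generated by a single element, so G is cyclic. The relator gives z⁵ = e and no smaller power is forced to be e, so the 5 powers {e, z, z², z³, z⁴} are distinct. Hence |G| = 5.

Answer: 5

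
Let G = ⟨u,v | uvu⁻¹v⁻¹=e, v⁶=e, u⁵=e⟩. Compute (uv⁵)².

Compute successive powers of (uv⁵), reducing at each step:
  (uv⁵)²: (uv⁵) · u = u²v⁵;   (u²v⁵) · v⁵ = u²v⁴

Answer: u²v⁴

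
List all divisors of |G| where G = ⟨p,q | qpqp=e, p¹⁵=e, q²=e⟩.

|G| = 30 = 2 · 3 · 5. By Lagrange's theorem the order of any subgroup divides 30; the divisors of 30 are 1, 2, 3, 5, 6, 10, 15, 30.

Answer: 1, 2, 3, 5, 6, 10, 15, 30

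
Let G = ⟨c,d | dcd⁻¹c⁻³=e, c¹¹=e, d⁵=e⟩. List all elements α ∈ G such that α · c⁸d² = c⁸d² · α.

⟨c⁸d²⟩ ⊆ C_G(c⁸d²) since powers of c⁸d² commute with c⁸d²; so |C_G(c⁸d²)| ≥ |⟨c⁸d²⟩| = 5.
By orbit–stabilizer, |C_G(c⁸d²)| = |G| / |conj. class of c⁸d²| = 55 / 11 = 5.
The 5 elements commuting with c⁸d² are {e, c²d, c³d⁴, c⁴d³, c⁸d²}.

Answer: {e, c²d, c³d⁴, c⁴d³, c⁸d²}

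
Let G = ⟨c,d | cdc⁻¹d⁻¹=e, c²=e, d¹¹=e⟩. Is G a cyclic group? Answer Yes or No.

|G| = 22. The element cd has order 22 (its powers give 22 distinct elements), so ⟨cd⟩ = G and G is cyclic.

Answer: Yes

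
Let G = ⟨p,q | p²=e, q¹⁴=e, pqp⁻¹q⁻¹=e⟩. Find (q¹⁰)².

Compute successive powers of (q¹⁰), reducing at each step:
  (q¹⁰)²: (q¹⁰) · q¹⁰ = q⁶

Answer: q⁶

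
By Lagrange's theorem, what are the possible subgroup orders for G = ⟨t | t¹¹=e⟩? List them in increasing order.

|G| = 11 = 11. By Lagrange's theorem the order of any subgroup divides 11; the divisors of 11 are 1, 11.

Answer: 1, 11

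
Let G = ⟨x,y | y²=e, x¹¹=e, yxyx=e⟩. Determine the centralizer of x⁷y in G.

⟨x⁷y⟩ ⊆ C_G(x⁷y) since powers of x⁷y commute with x⁷y; so |C_G(x⁷y)| ≥ |⟨x⁷y⟩| = 2.
By orbit–stabilizer, |C_G(x⁷y)| = |G| / |conj. class of x⁷y| = 22 / 11 = 2.
The 2 elements commuting with x⁷y are {e, x⁷y}.

Answer: {e, x⁷y}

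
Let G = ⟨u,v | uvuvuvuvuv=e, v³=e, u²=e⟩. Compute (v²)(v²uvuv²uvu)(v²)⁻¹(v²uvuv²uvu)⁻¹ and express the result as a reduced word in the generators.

[(v²), (v²uvuv²uvu)] = (v²)·(v²uvuv²uvu)·(v²)⁻¹·(v²uvuv²uvu)⁻¹.
  (v²) · (v²uvuv²uvu) = uv²uvuv²uv²
  (uv²uvuv²uv²) · v = uv²uvuv²u
  (uv²uvuv²u) · (uv²uvuv²uv) = v²uv²u

Answer: v²uv²u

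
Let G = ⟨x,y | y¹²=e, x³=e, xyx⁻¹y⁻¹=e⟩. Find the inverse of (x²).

The order of (x²) is 3 (smallest k with (x²)ᵏ = e), so (x²)⁻¹ = (x²)² = x.
Check: (x²) · x → (x²) · x = e, giving e as required.

Answer: x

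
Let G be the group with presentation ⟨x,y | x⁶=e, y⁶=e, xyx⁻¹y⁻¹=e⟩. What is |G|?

Enumerate words in the generators, reducing via the relations: the distinct elements are
  {e, x, y, xy, x², x³, x⁴, x⁵, y², y³, y⁴, y⁵, xy², xy³, xy⁴, xy⁵, x²y, x³y, x⁴y, x⁵y, x²y², x²y³, x²y⁴, x²y⁵, x³y², x³y³, x³y⁴, x³y⁵, x⁴y², x⁴y³, x⁴y⁴, x⁴y⁵, x⁵y², x⁵y³, x⁵y⁴, x⁵y⁵}.
No further products give new elements, so |G| = 36.

Answer: 36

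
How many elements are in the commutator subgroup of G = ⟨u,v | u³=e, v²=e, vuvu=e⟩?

G' = [G, G] is generated by all commutators. The generator-pair commutators are: [u, v] = u².
The subgroup they normally generate is {e, u, u²}, of order 3.
Check: |G/G'| = 6/3 = 2 is the order of the abelianisation.

Answer: 3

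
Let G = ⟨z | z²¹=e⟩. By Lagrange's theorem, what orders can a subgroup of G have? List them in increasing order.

|G| = 21 = 3 · 7. By Lagrange's theorem the order of any subgroup divides 21; the divisors of 21 are 1, 3, 7, 21.

Answer: 1, 3, 7, 21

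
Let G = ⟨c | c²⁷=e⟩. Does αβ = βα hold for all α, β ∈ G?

G has a single generator, so G is cyclic and hence abelian.

Answer: Yes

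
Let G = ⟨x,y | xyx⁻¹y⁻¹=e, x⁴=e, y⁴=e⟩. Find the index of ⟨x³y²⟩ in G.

First find ord(x³y²) by computing successive powers:
  (x³y²)¹ = x³y², (x³y²)² = x², (x³y²)³ = xy², (x³y²)⁴ = e.
So |⟨x³y²⟩| = ord(x³y²) = 4. With |G| = 16, by Lagrange [G : ⟨x³y²⟩] = 16/4 = 4.

Answer: 4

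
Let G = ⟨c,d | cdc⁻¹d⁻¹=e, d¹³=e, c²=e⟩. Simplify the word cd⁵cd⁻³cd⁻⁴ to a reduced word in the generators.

Multiply left to right, reducing at each step:
  c · d⁵ = cd⁵
  (cd⁵) · c = d⁵
  (d⁵) · d⁻³ = d²
  (d²) · c = cd²
  (cd²) · d⁻⁴ = cd¹¹

Answer: cd¹¹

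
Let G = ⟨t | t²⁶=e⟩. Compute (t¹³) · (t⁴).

Compute (t¹³) · (t⁴) by multiplying left to right and reducing via the relations at each step:
  (t¹³) · t⁴ = t¹⁷

Answer: t¹⁷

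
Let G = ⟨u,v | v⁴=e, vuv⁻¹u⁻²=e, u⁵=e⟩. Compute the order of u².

Compute successive powers until reaching e:
  (u²)¹ = u², (u²)² = u⁴, (u²)³ = u, (u²)⁴ = u³, (u²)⁵ = e.
The smallest positive k with (u²)ᵏ = e is 5.

Answer: 5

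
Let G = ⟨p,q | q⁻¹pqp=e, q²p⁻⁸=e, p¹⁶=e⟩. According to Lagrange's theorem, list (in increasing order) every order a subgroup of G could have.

|G| = 32 = 2⁵. By Lagrange's theorem the order of any subgroup divides 32; the divisors of 32 are 1, 2, 4, 8, 16, 32.

Answer: 1, 2, 4, 8, 16, 32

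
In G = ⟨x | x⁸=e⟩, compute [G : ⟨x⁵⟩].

First find ord(x⁵) by computing successive powers:
  (x⁵)¹ = x⁵, (x⁵)² = x², (x⁵)³ = x⁷, (x⁵)⁴ = x⁴, (x⁵)⁵ = x, (x⁵)⁶ = x⁶, (x⁵)⁷ = x³, (x⁵)⁸ = e.
So |⟨x⁵⟩| = ord(x⁵) = 8. With |G| = 8, by Lagrange [G : ⟨x⁵⟩] = 8/8 = 1.

Answer: 1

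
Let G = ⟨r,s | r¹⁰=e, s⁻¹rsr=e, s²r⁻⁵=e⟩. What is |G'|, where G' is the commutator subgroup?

G' = [G, G] is generated by all commutators. The generator-pair commutators are: [r, s] = r².
The subgroup they normally generate is {e, r², r⁴, r⁶, r⁸}, of order 5.
Check: |G/G'| = 20/5 = 4 is the order of the abelianisation.

Answer: 5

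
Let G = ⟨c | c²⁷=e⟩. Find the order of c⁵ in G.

Compute successive powers until reaching e:
  (c⁵)¹ = c⁵, (c⁵)² = c¹⁰, (c⁵)³ = c¹⁵, (c⁵)⁴ = c²⁰, (c⁵)⁵ = c²⁵, (c⁵)⁶ = c³, (c⁵)⁷ = c⁸, (c⁵)⁸ = c¹³, (c⁵)⁹ = c¹⁸, (c⁵)¹⁰ = c²³, (c⁵)¹¹ = c, (c⁵)¹² = c⁶, (c⁵)¹³ = c¹¹, (c⁵)¹⁴ = c¹⁶, (c⁵)¹⁵ = c²¹, (c⁵)¹⁶ = c²⁶, (c⁵)¹⁷ = c⁴, (c⁵)¹⁸ = c⁹, (c⁵)¹⁹ = c¹⁴, (c⁵)²⁰ = c¹⁹, (c⁵)²¹ = c²⁴, (c⁵)²² = c², (c⁵)²³ = c⁷, (c⁵)²⁴ = c¹², (c⁵)²⁵ = c¹⁷, (c⁵)²⁶ = c²², (c⁵)²⁷ = e.
The smallest positive k with (c⁵)ᵏ = e is 27.

Answer: 27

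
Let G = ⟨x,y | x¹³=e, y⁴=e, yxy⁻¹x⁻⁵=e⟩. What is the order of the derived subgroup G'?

G' = [G, G] is generated by all commutators. The generator-pair commutators are: [x, y] = x⁹.
The subgroup they normally generate is {e, x, x², x³, x⁴, x⁵, x⁶, x⁷, x⁸, x⁹, x¹⁰, x¹¹, x¹²}, of order 13.
Check: |G/G'| = 52/13 = 4 is the order of the abelianisation.

Answer: 13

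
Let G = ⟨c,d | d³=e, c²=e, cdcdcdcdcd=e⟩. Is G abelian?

c·d = cd but d·c = dc, so c·d ≠ d·c and G is not abelian.

Answer: No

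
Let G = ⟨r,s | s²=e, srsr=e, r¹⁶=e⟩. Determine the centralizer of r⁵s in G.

⟨r⁵s⟩ ⊆ C_G(r⁵s) since powers of r⁵s commute with r⁵s; so |C_G(r⁵s)| ≥ |⟨r⁵s⟩| = 2.
By orbit–stabilizer, |C_G(r⁵s)| = |G| / |conj. class of r⁵s| = 32 / 8 = 4.
The 4 elements commuting with r⁵s are {e, r⁸, r⁵s, r¹³s}.

Answer: {e, r⁸, r⁵s, r¹³s}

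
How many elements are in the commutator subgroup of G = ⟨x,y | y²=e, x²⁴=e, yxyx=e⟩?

G' = [G, G] is generated by all commutators. The generator-pair commutators are: [x, y] = x².
The subgroup they normally generate is {e, x², x⁴, x⁶, x⁸, x¹⁰, x¹², x¹⁴, x¹⁶, x¹⁸, x²⁰, x²²}, of order 12.
Check: |G/G'| = 48/12 = 4 is the order of the abelianisation.

Answer: 12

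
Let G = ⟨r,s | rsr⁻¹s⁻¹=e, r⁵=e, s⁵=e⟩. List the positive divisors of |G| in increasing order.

|G| = 25 = 5². By Lagrange's theorem the order of any subgroup divides 25; the divisors of 25 are 1, 5, 25.

Answer: 1, 5, 25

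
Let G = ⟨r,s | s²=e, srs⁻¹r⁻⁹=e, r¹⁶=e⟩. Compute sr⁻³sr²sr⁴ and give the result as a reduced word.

Multiply left to right, reducing at each step:
  s · r⁻³ = r⁵s
  (r⁵s) · s = r⁵
  (r⁵) · r² = r⁷
  (r⁷) · s = r⁷s
  (r⁷s) · r⁴ = r¹¹s

Answer: r¹¹s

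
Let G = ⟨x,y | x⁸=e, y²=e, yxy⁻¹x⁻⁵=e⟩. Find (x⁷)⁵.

Compute successive powers of (x⁷), reducing at each step:
  (x⁷)²: (x⁷) · x⁷ = x⁶
  (x⁷)³: (x⁶) · x⁷ = x⁵
  (x⁷)⁴: (x⁵) · x⁷ = x⁴
  (x⁷)⁵: (x⁴) · x⁷ = x³

Answer: x³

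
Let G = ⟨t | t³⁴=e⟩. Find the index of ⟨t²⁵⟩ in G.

First find ord(t²⁵) by computing successive powers:
  (t²⁵)¹ = t²⁵, (t²⁵)² = t¹⁶, (t²⁵)³ = t⁷, (t²⁵)⁴ = t³², (t²⁵)⁵ = t²³, (t²⁵)⁶ = t¹⁴, (t²⁵)⁷ = t⁵, (t²⁵)⁸ = t³⁰, (t²⁵)⁹ = t²¹, (t²⁵)¹⁰ = t¹², (t²⁵)¹¹ = t³, (t²⁵)¹² = t²⁸, (t²⁵)¹³ = t¹⁹, (t²⁵)¹⁴ = t¹⁰, (t²⁵)¹⁵ = t, (t²⁵)¹⁶ = t²⁶, (t²⁵)¹⁷ = t¹⁷, (t²⁵)¹⁸ = t⁸, (t²⁵)¹⁹ = t³³, (t²⁵)²⁰ = t²⁴, (t²⁵)²¹ = t¹⁵, (t²⁵)²² = t⁶, (t²⁵)²³ = t³¹, (t²⁵)²⁴ = t²², (t²⁵)²⁵ = t¹³, (t²⁵)²⁶ = t⁴, (t²⁵)²⁷ = t²⁹, (t²⁵)²⁸ = t²⁰, (t²⁵)²⁹ = t¹¹, (t²⁵)³⁰ = t², (t²⁵)³¹ = t²⁷, (t²⁵)³² = t¹⁸, (t²⁵)³³ = t⁹, (t²⁵)³⁴ = e.
So |⟨t²⁵⟩| = ord(t²⁵) = 34. With |G| = 34, by Lagrange [G : ⟨t²⁵⟩] = 34/34 = 1.

Answer: 1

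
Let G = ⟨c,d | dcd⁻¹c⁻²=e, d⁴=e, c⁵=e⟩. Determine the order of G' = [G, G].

G' = [G, G] is generated by all commutators. The generator-pair commutators are: [c, d] = c⁴.
The subgroup they normally generate is {e, c, c², c³, c⁴}, of order 5.
Check: |G/G'| = 20/5 = 4 is the order of the abelianisation.

Answer: 5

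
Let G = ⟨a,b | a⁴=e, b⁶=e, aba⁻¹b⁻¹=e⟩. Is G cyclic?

|G| = 24, but the maximum element order in G is 12 < 24. No single element generates all of G, so G is not cyclic.

Answer: No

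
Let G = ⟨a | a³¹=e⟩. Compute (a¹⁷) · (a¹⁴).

Compute (a¹⁷) · (a¹⁴) by multiplying left to right and reducing via the relations at each step:
  (a¹⁷) · a¹⁴ = e

Answer: e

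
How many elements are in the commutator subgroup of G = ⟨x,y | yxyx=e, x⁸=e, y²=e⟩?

G' = [G, G] is generated by all commutators. The generator-pair commutators are: [x, y] = x².
The subgroup they normally generate is {e, x², x⁴, x⁶}, of order 4.
Check: |G/G'| = 16/4 = 4 is the order of the abelianisation.

Answer: 4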